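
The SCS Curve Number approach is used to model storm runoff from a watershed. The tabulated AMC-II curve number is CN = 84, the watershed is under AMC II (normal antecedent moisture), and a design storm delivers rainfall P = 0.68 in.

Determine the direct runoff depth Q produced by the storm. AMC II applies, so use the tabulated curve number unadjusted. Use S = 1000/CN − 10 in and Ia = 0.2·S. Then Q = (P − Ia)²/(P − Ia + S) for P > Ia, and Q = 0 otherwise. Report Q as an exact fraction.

Q = 24649/607425 in ≈ 0.041 in

Average conditions: CN = 84 (no AMC adjustment).
Max retention: S = 1000/84 − 10 = 40/21 in (≈ 1.905 in)
Ia = 0.2·(40/21) = 8/21 in ≈ 0.381 in
Excess rainfall: 0.680 − 0.381 = 0.299 in; P > Ia so Q > 0
Q: (157/525)² ÷ (1157/525) = 24649/607425 in (≈ 0.041 in)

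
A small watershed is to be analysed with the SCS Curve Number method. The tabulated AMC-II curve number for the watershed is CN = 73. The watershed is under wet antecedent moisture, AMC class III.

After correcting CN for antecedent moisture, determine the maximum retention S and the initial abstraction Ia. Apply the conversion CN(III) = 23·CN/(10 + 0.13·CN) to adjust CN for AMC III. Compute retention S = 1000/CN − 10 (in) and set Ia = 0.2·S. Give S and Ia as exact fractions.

Adjust CN=73 to AMC III: 23·73/(10 + 0.13·73) → 1679 ÷ (1949/100) = 167900/1949 ≈ 86.147
S = 1000/(167900/1949) − 10 = 2700/1679 in ≈ 1.608 in
Ia = 0.2·(2700/1679) = 540/1679 in ≈ 0.322 in

S = 2700/1679 in ≈ 1.608 in; Ia = 540/1679 in ≈ 0.322 in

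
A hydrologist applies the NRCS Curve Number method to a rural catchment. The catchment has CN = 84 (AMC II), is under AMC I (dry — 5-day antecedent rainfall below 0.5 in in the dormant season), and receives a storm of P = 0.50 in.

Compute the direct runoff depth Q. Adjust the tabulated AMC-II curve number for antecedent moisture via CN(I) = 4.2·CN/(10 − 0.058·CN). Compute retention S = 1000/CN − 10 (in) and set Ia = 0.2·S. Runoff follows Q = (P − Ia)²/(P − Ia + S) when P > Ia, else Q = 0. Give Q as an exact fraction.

Dry (AMC I): CN(I) = 4.2·84/(10 − 0.058·84) = (1764/5)/(641/125) = 44100/641 ≈ 68.799
Retention S: 1000/CN − 10 with CN=68.799 → S = 2000/441 ≈ 4.535 in
Initial abstraction Ia = S/5 = (2000/441)/5 = 400/441 ≈ 0.907 in
P = 0.500 ≤ Ia = 0.907 in: entire storm abstracted, Q = 0.

Q = 0 in ≈ 0.000 in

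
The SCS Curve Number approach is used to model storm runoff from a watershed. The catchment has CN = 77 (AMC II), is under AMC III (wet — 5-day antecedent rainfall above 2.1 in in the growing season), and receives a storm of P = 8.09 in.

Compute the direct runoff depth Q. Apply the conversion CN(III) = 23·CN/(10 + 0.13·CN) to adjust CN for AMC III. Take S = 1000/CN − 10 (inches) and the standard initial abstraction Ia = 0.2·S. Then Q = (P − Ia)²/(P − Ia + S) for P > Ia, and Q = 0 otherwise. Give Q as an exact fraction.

Q = 3635245849/541256100 in ≈ 6.716 in

Adjust CN=77 to AMC III: 23·77/(10 + 0.13·77) → 1771 ÷ (2001/100) = 7700/87 ≈ 88.506
Retention S: 1000/CN − 10 with CN=88.506 → S = 100/77 ≈ 1.299 in
Ia = 0.2·(100/77) = 20/77 in ≈ 0.260 in
Excess rainfall: 8.090 − 0.260 = 7.830 in; P > Ia so Q > 0
Runoff Q = (P−Ia)²/(P−Ia+S) = (7.830)²/(7.830+1.299) = 3635245849/541256100 ≈ 6.716 in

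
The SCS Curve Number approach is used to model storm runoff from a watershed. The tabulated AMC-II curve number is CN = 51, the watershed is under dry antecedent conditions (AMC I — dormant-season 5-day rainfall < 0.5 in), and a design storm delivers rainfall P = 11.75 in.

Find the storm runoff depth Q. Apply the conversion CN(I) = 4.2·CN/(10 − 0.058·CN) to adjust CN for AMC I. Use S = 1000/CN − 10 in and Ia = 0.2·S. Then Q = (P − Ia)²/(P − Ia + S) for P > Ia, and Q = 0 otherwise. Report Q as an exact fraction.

CN(I) from CN(II)=51: (4.2·51)/(10 − 0.058·51) = 15300/503 ≈ 30.417
Retention S: 1000/CN − 10 with CN=30.417 → S = 3500/153 ≈ 22.876 in
Initial abstraction Ia = S/5 = (3500/153)/5 = 700/153 ≈ 4.575 in
P − Ia = 11.750 − 4.575 = 4391/612 ≈ 7.175 in (> 0, runoff occurs)
Q: (4391/612)² ÷ (18391/612) = 19280881/11255292 in (≈ 1.713 in)

Q = 19280881/11255292 in ≈ 1.713 in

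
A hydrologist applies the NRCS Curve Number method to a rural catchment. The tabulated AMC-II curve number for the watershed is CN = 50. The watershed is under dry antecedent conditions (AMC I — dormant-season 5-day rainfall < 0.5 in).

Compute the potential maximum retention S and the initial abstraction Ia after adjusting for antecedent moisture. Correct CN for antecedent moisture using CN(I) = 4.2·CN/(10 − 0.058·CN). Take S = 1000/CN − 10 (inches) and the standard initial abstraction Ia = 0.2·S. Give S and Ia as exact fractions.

CN(I) from CN(II)=50: (4.2·50)/(10 − 0.058·50) = 2100/71 ≈ 29.577
Max retention: S = 1000/(2100/71) − 10 = 500/21 in (≈ 23.810 in)
Ia = 0.2S: 0.2·23.810 = 4.762 in (exactly 100/21)

S = 500/21 in ≈ 23.810 in; Ia = 100/21 in ≈ 4.762 in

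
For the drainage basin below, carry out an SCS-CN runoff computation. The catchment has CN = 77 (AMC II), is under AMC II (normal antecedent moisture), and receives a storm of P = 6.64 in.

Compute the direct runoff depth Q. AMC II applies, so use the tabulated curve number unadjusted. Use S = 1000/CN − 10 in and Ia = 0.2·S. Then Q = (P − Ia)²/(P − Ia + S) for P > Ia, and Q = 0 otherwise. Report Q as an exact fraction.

Q = 67651712/16730175 in ≈ 4.044 in

Average conditions: CN = 77 (no AMC adjustment).
Max retention: S = 1000/77 − 10 = 230/77 in (≈ 2.987 in)
Ia = 0.2·(230/77) = 46/77 in ≈ 0.597 in
P − Ia = 6.640 − 0.597 = 11632/1925 ≈ 6.043 in (> 0, runoff occurs)
Q = (11632/1925)²/((11632/1925) + 230/77) = (135303424/3705625)/(17382/1925) = 67651712/16730175 in ≈ 4.044 in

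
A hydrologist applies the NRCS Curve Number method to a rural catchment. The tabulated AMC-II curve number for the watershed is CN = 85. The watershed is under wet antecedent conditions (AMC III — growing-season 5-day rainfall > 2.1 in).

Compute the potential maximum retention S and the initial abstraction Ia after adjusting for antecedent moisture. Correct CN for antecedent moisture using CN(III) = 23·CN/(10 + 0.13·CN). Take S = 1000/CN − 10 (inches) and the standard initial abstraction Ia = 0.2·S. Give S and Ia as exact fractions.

S = 300/391 in ≈ 0.767 in; Ia = 60/391 in ≈ 0.153 in

Adjust CN=85 to AMC III: 23·85/(10 + 0.13·85) → 1955 ÷ (421/20) = 39100/421 ≈ 92.874
Retention S: 1000/CN − 10 with CN=92.874 → S = 300/391 ≈ 0.767 in
Ia = 0.2S: 0.2·0.767 = 0.153 in (exactly 60/391)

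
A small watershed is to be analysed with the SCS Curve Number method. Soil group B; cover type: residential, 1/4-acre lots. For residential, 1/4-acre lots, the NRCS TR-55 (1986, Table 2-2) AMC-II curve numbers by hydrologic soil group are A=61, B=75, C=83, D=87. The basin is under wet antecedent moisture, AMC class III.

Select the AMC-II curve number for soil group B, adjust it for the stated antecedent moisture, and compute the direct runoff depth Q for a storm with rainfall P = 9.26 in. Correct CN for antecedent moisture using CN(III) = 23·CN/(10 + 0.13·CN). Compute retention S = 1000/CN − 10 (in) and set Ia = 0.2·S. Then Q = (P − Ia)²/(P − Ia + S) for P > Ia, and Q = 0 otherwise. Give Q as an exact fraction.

Q = 957716809/124017150 in ≈ 7.722 in

NRCS table: residential, 1/4-acre lots, soil group B → CN(II) = 75
Adjust CN=75 to AMC III: 23·75/(10 + 0.13·75) → 1725 ÷ (79/4) = 6900/79 ≈ 87.342
Retention S: 1000/CN − 10 with CN=87.342 → S = 100/69 ≈ 1.449 in
Ia = 0.2S: 0.2·1.449 = 0.290 in (exactly 20/69)
Excess rainfall: 9.260 − 0.290 = 8.970 in; P > Ia so Q > 0
Runoff Q = (P−Ia)²/(P−Ia+S) = (8.970)²/(8.970+1.449) = 957716809/124017150 ≈ 7.722 in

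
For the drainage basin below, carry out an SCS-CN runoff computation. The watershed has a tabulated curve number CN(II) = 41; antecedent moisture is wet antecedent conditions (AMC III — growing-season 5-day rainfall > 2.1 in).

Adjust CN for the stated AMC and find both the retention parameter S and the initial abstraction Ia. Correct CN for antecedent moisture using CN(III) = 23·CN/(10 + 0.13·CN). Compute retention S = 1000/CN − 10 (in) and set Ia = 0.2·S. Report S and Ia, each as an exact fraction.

CN(III) from CN(II)=41: (23·41)/(10 + 0.13·41) = 94300/1533 ≈ 61.513
S = 1000/(94300/1533) − 10 = 5900/943 in ≈ 6.257 in
Initial abstraction Ia = S/5 = (5900/943)/5 = 1180/943 ≈ 1.251 in

S = 5900/943 in ≈ 6.257 in; Ia = 1180/943 in ≈ 1.251 in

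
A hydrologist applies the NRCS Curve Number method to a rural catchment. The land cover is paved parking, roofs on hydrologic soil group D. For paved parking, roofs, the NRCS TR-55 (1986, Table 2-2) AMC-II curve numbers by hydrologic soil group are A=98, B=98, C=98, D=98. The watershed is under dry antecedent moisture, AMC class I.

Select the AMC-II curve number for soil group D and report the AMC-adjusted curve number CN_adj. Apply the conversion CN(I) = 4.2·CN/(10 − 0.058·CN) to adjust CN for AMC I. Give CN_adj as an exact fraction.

CN_adj = 102900/1079 ≈ 95.366

NRCS table: paved parking, roofs, soil group D → CN(II) = 98
Adjust CN=98 to AMC I: 4.2·98/(10 − 0.058·98) → (2058/5) ÷ (1079/250) = 102900/1079 ≈ 95.366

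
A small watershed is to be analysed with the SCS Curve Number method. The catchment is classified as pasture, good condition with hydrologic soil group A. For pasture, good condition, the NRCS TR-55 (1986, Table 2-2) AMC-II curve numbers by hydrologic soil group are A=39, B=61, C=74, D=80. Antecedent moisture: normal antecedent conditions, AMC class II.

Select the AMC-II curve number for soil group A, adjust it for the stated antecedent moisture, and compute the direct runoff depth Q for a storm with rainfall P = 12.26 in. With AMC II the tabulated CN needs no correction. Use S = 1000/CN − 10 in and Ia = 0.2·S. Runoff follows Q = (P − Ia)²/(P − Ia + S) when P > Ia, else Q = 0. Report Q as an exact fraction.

NRCS table: pasture, good condition, soil group A → CN(II) = 39
AMC II — tabulated CN = 39 applies directly.
Retention S: 1000/CN − 10 with CN=39.000 → S = 610/39 ≈ 15.641 in
Initial abstraction Ia = S/5 = (610/39)/5 = 122/39 ≈ 3.128 in
Since P=12.260 > Ia=3.128: effective rainfall P−Ia = 17807/1950 in
Runoff Q = (P−Ia)²/(P−Ia+S) = (9.132)²/(9.132+15.641) = 317089249/94198650 ≈ 3.366 in

Q = 317089249/94198650 in ≈ 3.366 in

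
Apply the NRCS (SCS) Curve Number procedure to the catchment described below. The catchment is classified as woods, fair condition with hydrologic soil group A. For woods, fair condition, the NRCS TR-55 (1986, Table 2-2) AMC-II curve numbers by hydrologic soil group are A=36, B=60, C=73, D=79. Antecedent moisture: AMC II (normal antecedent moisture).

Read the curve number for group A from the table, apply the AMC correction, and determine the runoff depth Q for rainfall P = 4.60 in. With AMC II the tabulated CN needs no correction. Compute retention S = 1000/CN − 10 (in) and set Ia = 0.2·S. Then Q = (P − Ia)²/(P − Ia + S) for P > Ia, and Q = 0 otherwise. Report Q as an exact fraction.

NRCS table: woods, fair condition, soil group A → CN(II) = 36
Average conditions: CN = 36 (no AMC adjustment).
Max retention: S = 1000/36 − 10 = 160/9 in (≈ 17.778 in)
Ia = 0.2·(160/9) = 32/9 in ≈ 3.556 in
Excess rainfall: 4.600 − 3.556 = 1.044 in; P > Ia so Q > 0
Q: (47/45)² ÷ (847/45) = 2209/38115 in (≈ 0.058 in)

Q = 2209/38115 in ≈ 0.058 in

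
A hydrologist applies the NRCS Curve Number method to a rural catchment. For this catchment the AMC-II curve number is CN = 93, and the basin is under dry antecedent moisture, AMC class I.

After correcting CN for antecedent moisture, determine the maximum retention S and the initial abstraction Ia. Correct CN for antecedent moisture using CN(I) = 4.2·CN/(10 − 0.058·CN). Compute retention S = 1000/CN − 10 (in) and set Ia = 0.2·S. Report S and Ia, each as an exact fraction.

S = 500/279 in ≈ 1.792 in; Ia = 100/279 in ≈ 0.358 in

CN(I) from CN(II)=93: (4.2·93)/(10 − 0.058·93) = 27900/329 ≈ 84.802
Retention S: 1000/CN − 10 with CN=84.802 → S = 500/279 ≈ 1.792 in
Initial abstraction Ia = S/5 = (500/279)/5 = 100/279 ≈ 0.358 in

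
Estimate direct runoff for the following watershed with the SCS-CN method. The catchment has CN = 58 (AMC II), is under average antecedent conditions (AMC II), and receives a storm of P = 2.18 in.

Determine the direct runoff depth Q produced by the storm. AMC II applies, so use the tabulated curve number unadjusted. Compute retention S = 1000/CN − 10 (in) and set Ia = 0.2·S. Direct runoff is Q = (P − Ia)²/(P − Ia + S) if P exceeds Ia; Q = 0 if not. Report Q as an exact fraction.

CN(II) = 58; AMC II needs no correction.
Max retention: S = 1000/58 − 10 = 210/29 in (≈ 7.241 in)
Ia = 0.2·(210/29) = 42/29 in ≈ 1.448 in
Since P=2.180 > Ia=1.448: effective rainfall P−Ia = 1061/1450 in
Q: (1061/1450)² ÷ (11561/1450) = 1125721/16763450 in (≈ 0.067 in)

Q = 1125721/16763450 in ≈ 0.067 in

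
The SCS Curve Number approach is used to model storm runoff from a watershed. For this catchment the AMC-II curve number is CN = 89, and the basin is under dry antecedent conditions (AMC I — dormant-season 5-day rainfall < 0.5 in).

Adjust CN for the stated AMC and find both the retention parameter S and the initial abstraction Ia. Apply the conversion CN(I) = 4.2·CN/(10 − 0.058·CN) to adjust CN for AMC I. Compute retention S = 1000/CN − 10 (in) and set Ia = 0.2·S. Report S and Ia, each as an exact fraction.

CN(I) from CN(II)=89: (4.2·89)/(10 − 0.058·89) = 186900/2419 ≈ 77.263
S = 1000/(186900/2419) − 10 = 5500/1869 in ≈ 2.943 in
Initial abstraction Ia = S/5 = (5500/1869)/5 = 1100/1869 ≈ 0.589 in

S = 5500/1869 in ≈ 2.943 in; Ia = 1100/1869 in ≈ 0.589 in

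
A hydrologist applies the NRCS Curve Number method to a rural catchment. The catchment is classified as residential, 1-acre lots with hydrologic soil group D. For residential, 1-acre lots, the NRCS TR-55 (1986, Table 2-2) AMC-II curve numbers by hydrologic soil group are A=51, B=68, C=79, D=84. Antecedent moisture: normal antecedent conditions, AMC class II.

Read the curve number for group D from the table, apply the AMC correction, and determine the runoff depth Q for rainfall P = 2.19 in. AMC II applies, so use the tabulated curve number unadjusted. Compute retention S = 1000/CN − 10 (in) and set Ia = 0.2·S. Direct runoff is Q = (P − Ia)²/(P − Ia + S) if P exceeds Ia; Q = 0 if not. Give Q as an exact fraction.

Q = 14432401/16377900 in ≈ 0.881 in

NRCS table: residential, 1-acre lots, soil group D → CN(II) = 84
AMC II — tabulated CN = 84 applies directly.
Max retention: S = 1000/84 − 10 = 40/21 in (≈ 1.905 in)
Ia = 0.2·(40/21) = 8/21 in ≈ 0.381 in
Excess rainfall: 2.190 − 0.381 = 1.809 in; P > Ia so Q > 0
Q: (3799/2100)² ÷ (7799/2100) = 14432401/16377900 in (≈ 0.881 in)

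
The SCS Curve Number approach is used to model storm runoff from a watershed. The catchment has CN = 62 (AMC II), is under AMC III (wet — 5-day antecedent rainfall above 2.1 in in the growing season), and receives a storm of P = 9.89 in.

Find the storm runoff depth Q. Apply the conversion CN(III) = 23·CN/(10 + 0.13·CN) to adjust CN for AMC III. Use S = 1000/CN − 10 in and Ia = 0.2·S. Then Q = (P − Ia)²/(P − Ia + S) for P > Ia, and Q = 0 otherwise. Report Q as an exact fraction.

CN(III) from CN(II)=62: (23·62)/(10 + 0.13·62) = 71300/903 ≈ 78.959
S = 1000/(71300/903) − 10 = 1900/713 in ≈ 2.665 in
Ia = 0.2S: 0.2·2.665 = 0.533 in (exactly 380/713)
P − Ia = 9.890 − 0.533 = 667157/71300 ≈ 9.357 in (> 0, runoff occurs)
Runoff Q = (P−Ia)²/(P−Ia+S) = (9.357)²/(9.357+2.665) = 445098462649/61115294100 ≈ 7.283 in

Q = 445098462649/61115294100 in ≈ 7.283 in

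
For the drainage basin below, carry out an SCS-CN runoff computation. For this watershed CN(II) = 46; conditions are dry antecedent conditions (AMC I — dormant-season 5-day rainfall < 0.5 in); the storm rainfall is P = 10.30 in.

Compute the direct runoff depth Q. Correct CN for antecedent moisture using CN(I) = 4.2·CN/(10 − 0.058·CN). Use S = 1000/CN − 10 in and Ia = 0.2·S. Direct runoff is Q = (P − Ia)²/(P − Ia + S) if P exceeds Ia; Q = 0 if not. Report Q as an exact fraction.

Q = 57501889/84658630 in ≈ 0.679 in

Dry (AMC I): CN(I) = 4.2·46/(10 − 0.058·46) = (966/5)/(1833/250) = 16100/611 ≈ 26.350
Max retention: S = 1000/(16100/611) − 10 = 4500/161 in (≈ 27.950 in)
Ia = 0.2·(4500/161) = 900/161 in ≈ 5.590 in
Excess rainfall: 10.300 − 5.590 = 4.710 in; P > Ia so Q > 0
Q = (7583/1610)²/((7583/1610) + 4500/161) = (57501889/2592100)/(52583/1610) = 57501889/84658630 in ≈ 0.679 in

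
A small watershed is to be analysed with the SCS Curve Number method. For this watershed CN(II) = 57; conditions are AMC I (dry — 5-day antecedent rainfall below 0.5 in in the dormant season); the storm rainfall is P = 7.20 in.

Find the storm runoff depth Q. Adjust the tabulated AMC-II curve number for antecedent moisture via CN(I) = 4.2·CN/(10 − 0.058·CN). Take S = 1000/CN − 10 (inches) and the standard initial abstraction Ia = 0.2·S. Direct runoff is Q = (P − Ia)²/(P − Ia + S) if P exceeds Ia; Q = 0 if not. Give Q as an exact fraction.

Q = 116553616/193153905 in ≈ 0.603 in

CN(I) from CN(II)=57: (4.2·57)/(10 − 0.058·57) = 119700/3347 ≈ 35.763
Max retention: S = 1000/(119700/3347) − 10 = 21500/1197 in (≈ 17.962 in)
Ia = 0.2·(21500/1197) = 4300/1197 in ≈ 3.592 in
P − Ia = 7.200 − 3.592 = 21592/5985 ≈ 3.608 in (> 0, runoff occurs)
Q = (21592/5985)²/((21592/5985) + 21500/1197) = (466214464/35820225)/(129092/5985) = 116553616/193153905 in ≈ 0.603 in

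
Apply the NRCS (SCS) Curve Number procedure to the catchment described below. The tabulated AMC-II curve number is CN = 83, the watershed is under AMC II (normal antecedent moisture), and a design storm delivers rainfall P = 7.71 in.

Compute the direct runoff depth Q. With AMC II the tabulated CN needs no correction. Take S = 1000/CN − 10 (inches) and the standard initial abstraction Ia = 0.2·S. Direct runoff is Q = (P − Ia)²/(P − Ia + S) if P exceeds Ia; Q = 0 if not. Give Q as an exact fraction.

AMC II — tabulated CN = 83 applies directly.
S = 1000/83 − 10 = 170/83 in ≈ 2.048 in
Initial abstraction Ia = S/5 = (170/83)/5 = 34/83 ≈ 0.410 in
Since P=7.710 > Ia=0.410: effective rainfall P−Ia = 60593/8300 in
Q = (60593/8300)²/((60593/8300) + 170/83) = (3671511649/68890000)/(77593/8300) = 3671511649/644021900 in ≈ 5.701 in

Q = 3671511649/644021900 in ≈ 5.701 in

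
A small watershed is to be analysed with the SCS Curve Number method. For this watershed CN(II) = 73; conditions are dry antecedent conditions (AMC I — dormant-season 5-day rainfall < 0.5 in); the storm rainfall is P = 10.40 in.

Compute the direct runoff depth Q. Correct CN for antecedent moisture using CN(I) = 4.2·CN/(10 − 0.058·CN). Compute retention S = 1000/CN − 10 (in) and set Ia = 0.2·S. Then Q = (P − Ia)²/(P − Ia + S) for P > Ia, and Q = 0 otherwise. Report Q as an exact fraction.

Dry (AMC I): CN(I) = 4.2·73/(10 − 0.058·73) = (1533/5)/(2883/500) = 51100/961 ≈ 53.174
S = 1000/(51100/961) − 10 = 4500/511 in ≈ 8.806 in
Initial abstraction Ia = S/5 = (4500/511)/5 = 900/511 ≈ 1.761 in
P − Ia = 10.400 − 1.761 = 22072/2555 ≈ 8.639 in (> 0, runoff occurs)
Q = (22072/2555)²/((22072/2555) + 4500/511) = (487173184/6528025)/(44572/2555) = 121793296/28470365 in ≈ 4.278 in

Q = 121793296/28470365 in ≈ 4.278 in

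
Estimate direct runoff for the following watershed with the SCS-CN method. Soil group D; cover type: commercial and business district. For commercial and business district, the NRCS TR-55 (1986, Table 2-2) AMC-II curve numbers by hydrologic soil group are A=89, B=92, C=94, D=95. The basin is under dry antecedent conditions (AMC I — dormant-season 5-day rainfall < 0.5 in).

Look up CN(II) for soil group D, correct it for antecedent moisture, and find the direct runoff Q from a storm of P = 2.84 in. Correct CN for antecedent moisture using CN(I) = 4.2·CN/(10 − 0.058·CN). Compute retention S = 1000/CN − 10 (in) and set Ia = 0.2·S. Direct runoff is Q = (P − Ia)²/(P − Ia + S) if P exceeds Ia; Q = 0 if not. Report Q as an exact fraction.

NRCS table: commercial and business district, soil group D → CN(II) = 95
CN(I) from CN(II)=95: (4.2·95)/(10 − 0.058·95) = 39900/449 ≈ 88.864
Max retention: S = 1000/(39900/449) − 10 = 500/399 in (≈ 1.253 in)
Initial abstraction Ia = S/5 = (500/399)/5 = 100/399 ≈ 0.251 in
Excess rainfall: 2.840 − 0.251 = 2.589 in; P > Ia so Q > 0
Q = (25829/9975)²/((25829/9975) + 500/399) = (667137241/99500625)/(38329/9975) = 667137241/382331775 in ≈ 1.745 in

Q = 667137241/382331775 in ≈ 1.745 in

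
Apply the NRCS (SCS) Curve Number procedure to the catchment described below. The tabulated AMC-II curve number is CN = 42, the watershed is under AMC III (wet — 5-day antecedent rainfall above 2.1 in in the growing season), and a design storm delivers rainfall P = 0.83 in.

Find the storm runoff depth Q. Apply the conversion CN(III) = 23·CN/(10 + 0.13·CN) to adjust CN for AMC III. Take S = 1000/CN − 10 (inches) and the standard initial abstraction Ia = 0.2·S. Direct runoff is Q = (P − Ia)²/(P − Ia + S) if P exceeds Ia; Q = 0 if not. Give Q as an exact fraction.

Q = 0 in ≈ 0.000 in

Wet (AMC III): CN(III) = 23·42/(10 + 0.13·42) = 966/(773/50) = 48300/773 ≈ 62.484
Max retention: S = 1000/(48300/773) − 10 = 2900/483 in (≈ 6.004 in)
Ia = 0.2S: 0.2·6.004 = 1.201 in (exactly 580/483)
P = 0.830 ≤ Ia = 1.201 in: entire storm abstracted, Q = 0.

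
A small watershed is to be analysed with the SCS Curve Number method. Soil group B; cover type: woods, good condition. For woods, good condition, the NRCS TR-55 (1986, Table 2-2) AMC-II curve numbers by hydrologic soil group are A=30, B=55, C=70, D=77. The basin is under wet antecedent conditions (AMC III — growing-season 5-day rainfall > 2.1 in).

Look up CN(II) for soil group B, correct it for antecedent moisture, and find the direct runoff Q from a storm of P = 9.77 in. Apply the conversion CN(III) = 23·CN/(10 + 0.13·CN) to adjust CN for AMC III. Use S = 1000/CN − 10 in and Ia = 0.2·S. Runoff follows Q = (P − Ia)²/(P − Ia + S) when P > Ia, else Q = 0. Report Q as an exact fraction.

NRCS table: woods, good condition, soil group B → CN(II) = 55
CN(III) from CN(II)=55: (23·55)/(10 + 0.13·55) = 25300/343 ≈ 73.761
Retention S: 1000/CN − 10 with CN=73.761 → S = 900/253 ≈ 3.557 in
Initial abstraction Ia = S/5 = (900/253)/5 = 180/253 ≈ 0.711 in
Since P=9.770 > Ia=0.711: effective rainfall P−Ia = 229181/25300 in
Runoff Q = (P−Ia)²/(P−Ia+S) = (9.059)²/(9.059+3.557) = 52523930761/8075279300 ≈ 6.504 in

Q = 52523930761/8075279300 in ≈ 6.504 in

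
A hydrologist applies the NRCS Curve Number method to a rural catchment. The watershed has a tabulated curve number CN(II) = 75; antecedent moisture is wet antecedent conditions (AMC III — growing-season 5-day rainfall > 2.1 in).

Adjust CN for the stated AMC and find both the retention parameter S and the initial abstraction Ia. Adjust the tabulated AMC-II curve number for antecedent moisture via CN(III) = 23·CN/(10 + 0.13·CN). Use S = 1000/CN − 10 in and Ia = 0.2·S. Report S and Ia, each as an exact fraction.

S = 100/69 in ≈ 1.449 in; Ia = 20/69 in ≈ 0.290 in

CN(III) from CN(II)=75: (23·75)/(10 + 0.13·75) = 6900/79 ≈ 87.342
Max retention: S = 1000/(6900/79) − 10 = 100/69 in (≈ 1.449 in)
Initial abstraction Ia = S/5 = (100/69)/5 = 20/69 ≈ 0.290 in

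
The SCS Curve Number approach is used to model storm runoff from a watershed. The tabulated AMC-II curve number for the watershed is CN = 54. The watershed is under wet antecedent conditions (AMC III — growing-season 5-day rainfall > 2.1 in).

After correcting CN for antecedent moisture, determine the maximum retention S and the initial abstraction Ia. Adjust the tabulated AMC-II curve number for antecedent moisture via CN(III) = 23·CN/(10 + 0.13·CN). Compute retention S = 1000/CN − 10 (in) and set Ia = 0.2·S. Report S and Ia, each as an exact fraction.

Adjust CN=54 to AMC III: 23·54/(10 + 0.13·54) → 1242 ÷ (851/50) = 2700/37 ≈ 72.973
S = 1000/(2700/37) − 10 = 100/27 in ≈ 3.704 in
Ia = 0.2S: 0.2·3.704 = 0.741 in (exactly 20/27)

S = 100/27 in ≈ 3.704 in; Ia = 20/27 in ≈ 0.741 in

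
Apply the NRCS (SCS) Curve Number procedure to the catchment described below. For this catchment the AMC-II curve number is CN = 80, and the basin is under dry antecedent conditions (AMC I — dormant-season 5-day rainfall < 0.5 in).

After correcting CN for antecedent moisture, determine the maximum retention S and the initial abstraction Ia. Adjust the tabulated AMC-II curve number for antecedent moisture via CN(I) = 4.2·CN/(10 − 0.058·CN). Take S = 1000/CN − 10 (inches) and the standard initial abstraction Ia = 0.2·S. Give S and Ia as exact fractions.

S = 125/21 in ≈ 5.952 in; Ia = 25/21 in ≈ 1.190 in

CN(I) from CN(II)=80: (4.2·80)/(10 − 0.058·80) = 4200/67 ≈ 62.687
Retention S: 1000/CN − 10 with CN=62.687 → S = 125/21 ≈ 5.952 in
Ia = 0.2·(125/21) = 25/21 in ≈ 1.190 in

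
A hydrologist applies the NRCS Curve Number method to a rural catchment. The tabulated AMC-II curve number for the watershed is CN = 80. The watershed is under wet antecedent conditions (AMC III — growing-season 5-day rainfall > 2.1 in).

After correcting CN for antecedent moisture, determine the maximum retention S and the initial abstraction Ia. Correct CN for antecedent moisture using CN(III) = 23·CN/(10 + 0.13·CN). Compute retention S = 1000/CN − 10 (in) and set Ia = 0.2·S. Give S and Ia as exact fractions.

Wet (AMC III): CN(III) = 23·80/(10 + 0.13·80) = 1840/(102/5) = 4600/51 ≈ 90.196
Max retention: S = 1000/(4600/51) − 10 = 25/23 in (≈ 1.087 in)
Ia = 0.2S: 0.2·1.087 = 0.217 in (exactly 5/23)

S = 25/23 in ≈ 1.087 in; Ia = 5/23 in ≈ 0.217 in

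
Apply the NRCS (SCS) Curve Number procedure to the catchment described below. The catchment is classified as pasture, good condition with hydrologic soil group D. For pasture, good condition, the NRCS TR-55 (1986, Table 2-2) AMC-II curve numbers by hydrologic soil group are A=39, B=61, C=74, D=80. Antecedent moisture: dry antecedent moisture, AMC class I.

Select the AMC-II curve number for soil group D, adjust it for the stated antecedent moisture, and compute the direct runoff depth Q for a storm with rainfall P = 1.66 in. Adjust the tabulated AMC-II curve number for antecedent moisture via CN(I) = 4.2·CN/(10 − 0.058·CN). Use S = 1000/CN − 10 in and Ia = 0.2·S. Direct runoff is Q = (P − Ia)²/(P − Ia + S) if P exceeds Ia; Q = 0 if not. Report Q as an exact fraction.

NRCS table: pasture, good condition, soil group D → CN(II) = 80
Adjust CN=80 to AMC I: 4.2·80/(10 − 0.058·80) → 336 ÷ (134/25) = 4200/67 ≈ 62.687
S = 1000/(4200/67) − 10 = 125/21 in ≈ 5.952 in
Initial abstraction Ia = S/5 = (125/21)/5 = 25/21 ≈ 1.190 in
Excess rainfall: 1.660 − 1.190 = 0.470 in; P > Ia so Q > 0
Q = (493/1050)²/((493/1050) + 125/21) = (243049/1102500)/(6743/1050) = 243049/7080150 in ≈ 0.034 in

Q = 243049/7080150 in ≈ 0.034 in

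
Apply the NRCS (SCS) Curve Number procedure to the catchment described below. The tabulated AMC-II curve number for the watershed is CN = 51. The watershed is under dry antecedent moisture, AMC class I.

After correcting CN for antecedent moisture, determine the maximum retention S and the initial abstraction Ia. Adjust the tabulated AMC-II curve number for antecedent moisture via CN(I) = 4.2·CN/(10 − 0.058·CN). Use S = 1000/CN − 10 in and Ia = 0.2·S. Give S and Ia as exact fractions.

CN(I) from CN(II)=51: (4.2·51)/(10 − 0.058·51) = 15300/503 ≈ 30.417
Retention S: 1000/CN − 10 with CN=30.417 → S = 3500/153 ≈ 22.876 in
Ia = 0.2S: 0.2·22.876 = 4.575 in (exactly 700/153)

S = 3500/153 in ≈ 22.876 in; Ia = 700/153 in ≈ 4.575 in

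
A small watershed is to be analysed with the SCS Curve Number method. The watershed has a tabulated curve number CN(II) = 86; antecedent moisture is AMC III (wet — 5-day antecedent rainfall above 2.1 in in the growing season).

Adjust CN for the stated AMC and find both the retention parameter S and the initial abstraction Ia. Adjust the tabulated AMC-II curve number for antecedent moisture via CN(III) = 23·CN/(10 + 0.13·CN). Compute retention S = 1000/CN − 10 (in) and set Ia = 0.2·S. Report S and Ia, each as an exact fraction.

Wet (AMC III): CN(III) = 23·86/(10 + 0.13·86) = 1978/(1059/50) = 98900/1059 ≈ 93.390
Retention S: 1000/CN − 10 with CN=93.390 → S = 700/989 ≈ 0.708 in
Ia = 0.2·(700/989) = 140/989 in ≈ 0.142 in

S = 700/989 in ≈ 0.708 in; Ia = 140/989 in ≈ 0.142 in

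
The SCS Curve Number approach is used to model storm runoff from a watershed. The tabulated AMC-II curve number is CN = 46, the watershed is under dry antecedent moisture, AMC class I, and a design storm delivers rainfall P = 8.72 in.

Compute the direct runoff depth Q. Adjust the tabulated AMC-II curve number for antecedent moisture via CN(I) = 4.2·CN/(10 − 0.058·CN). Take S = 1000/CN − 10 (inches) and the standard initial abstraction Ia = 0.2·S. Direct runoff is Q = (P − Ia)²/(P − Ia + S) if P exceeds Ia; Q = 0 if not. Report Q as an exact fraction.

Adjust CN=46 to AMC I: 4.2·46/(10 − 0.058·46) → (966/5) ÷ (1833/250) = 16100/611 ≈ 26.350
Retention S: 1000/CN − 10 with CN=26.350 → S = 4500/161 ≈ 27.950 in
Ia = 0.2S: 0.2·27.950 = 5.590 in (exactly 900/161)
Excess rainfall: 8.720 − 5.590 = 3.130 in; P > Ia so Q > 0
Runoff Q = (P−Ia)²/(P−Ia+S) = (3.130)²/(3.130+27.950) = 79354802/251759725 ≈ 0.315 in

Q = 79354802/251759725 in ≈ 0.315 in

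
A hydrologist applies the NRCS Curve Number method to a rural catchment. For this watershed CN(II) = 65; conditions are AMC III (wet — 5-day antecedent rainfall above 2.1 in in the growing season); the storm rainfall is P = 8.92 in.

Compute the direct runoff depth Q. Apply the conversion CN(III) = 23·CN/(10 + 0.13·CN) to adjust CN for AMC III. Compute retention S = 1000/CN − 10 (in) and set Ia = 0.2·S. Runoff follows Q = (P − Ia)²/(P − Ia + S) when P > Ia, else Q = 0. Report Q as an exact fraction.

Adjust CN=65 to AMC III: 23·65/(10 + 0.13·65) → 1495 ÷ (369/20) = 29900/369 ≈ 81.030
Max retention: S = 1000/(29900/369) − 10 = 700/299 in (≈ 2.341 in)
Initial abstraction Ia = S/5 = (700/299)/5 = 140/299 ≈ 0.468 in
Since P=8.920 > Ia=0.468: effective rainfall P−Ia = 63177/7475 in
Q = (63177/7475)²/((63177/7475) + 700/299) = (3991333329/55875625)/(80677/7475) = 3991333329/603060575 in ≈ 6.618 in

Q = 3991333329/603060575 in ≈ 6.618 in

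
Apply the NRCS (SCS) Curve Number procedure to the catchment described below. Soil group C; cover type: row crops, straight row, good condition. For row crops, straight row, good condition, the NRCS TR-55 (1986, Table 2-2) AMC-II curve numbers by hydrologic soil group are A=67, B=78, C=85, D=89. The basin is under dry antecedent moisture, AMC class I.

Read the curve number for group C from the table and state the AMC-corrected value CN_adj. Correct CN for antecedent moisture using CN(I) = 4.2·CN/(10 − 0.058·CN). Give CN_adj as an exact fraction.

NRCS table: row crops, straight row, good condition, soil group C → CN(II) = 85
Dry (AMC I): CN(I) = 4.2·85/(10 − 0.058·85) = 357/(507/100) = 11900/169 ≈ 70.414

CN_adj = 11900/169 ≈ 70.414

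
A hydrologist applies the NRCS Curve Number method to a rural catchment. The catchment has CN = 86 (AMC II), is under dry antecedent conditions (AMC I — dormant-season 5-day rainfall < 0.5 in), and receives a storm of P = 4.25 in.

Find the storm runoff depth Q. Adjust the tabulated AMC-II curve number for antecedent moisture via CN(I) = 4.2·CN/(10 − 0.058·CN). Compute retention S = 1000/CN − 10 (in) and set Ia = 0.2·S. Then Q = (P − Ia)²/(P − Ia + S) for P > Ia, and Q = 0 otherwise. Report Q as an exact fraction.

Adjust CN=86 to AMC I: 4.2·86/(10 − 0.058·86) → (1806/5) ÷ (1253/250) = 12900/179 ≈ 72.067
Retention S: 1000/CN − 10 with CN=72.067 → S = 500/129 ≈ 3.876 in
Ia = 0.2·(500/129) = 100/129 in ≈ 0.775 in
Excess rainfall: 4.250 − 0.775 = 3.475 in; P > Ia so Q > 0
Q: (1793/516)² ÷ (3793/516) = 3214849/1957188 in (≈ 1.643 in)

Q = 3214849/1957188 in ≈ 1.643 in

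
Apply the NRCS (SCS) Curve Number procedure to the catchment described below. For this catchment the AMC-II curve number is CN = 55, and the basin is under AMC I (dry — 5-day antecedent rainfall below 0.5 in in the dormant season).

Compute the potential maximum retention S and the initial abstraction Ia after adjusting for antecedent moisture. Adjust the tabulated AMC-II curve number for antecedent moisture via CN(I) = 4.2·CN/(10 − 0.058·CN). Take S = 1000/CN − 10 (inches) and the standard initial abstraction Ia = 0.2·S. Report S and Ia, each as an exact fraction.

S = 1500/77 in ≈ 19.481 in; Ia = 300/77 in ≈ 3.896 in

Dry (AMC I): CN(I) = 4.2·55/(10 − 0.058·55) = 231/(681/100) = 7700/227 ≈ 33.921
Retention S: 1000/CN − 10 with CN=33.921 → S = 1500/77 ≈ 19.481 in
Initial abstraction Ia = S/5 = (1500/77)/5 = 300/77 ≈ 3.896 in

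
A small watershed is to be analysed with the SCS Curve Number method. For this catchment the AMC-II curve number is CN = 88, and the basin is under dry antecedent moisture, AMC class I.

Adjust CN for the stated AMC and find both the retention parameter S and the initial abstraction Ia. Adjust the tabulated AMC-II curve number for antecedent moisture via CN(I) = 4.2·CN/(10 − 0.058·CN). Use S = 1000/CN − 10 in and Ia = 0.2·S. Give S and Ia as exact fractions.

Dry (AMC I): CN(I) = 4.2·88/(10 − 0.058·88) = (1848/5)/(612/125) = 3850/51 ≈ 75.490
Max retention: S = 1000/(3850/51) − 10 = 250/77 in (≈ 3.247 in)
Ia = 0.2S: 0.2·3.247 = 0.649 in (exactly 50/77)

S = 250/77 in ≈ 3.247 in; Ia = 50/77 in ≈ 0.649 in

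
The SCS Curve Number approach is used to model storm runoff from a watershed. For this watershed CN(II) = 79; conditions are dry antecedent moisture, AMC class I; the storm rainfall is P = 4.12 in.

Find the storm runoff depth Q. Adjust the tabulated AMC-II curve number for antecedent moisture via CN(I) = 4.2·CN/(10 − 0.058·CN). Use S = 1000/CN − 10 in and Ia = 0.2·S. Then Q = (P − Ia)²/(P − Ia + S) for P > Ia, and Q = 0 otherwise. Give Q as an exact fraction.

Q = 31775769/35820575 in ≈ 0.887 in

Adjust CN=79 to AMC I: 4.2·79/(10 − 0.058·79) → (1659/5) ÷ (2709/500) = 7900/129 ≈ 61.240
S = 1000/(7900/129) − 10 = 500/79 in ≈ 6.329 in
Initial abstraction Ia = S/5 = (500/79)/5 = 100/79 ≈ 1.266 in
P − Ia = 4.120 − 1.266 = 5637/1975 ≈ 2.854 in (> 0, runoff occurs)
Q = (5637/1975)²/((5637/1975) + 500/79) = (31775769/3900625)/(18137/1975) = 31775769/35820575 in ≈ 0.887 in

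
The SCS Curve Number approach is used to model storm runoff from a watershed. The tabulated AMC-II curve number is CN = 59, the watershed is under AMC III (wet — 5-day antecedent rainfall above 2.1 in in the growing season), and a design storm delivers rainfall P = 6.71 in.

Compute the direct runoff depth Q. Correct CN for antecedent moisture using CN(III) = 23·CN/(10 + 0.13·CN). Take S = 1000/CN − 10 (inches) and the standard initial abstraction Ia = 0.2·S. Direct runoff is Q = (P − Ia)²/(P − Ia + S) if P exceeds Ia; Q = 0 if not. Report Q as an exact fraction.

Wet (AMC III): CN(III) = 23·59/(10 + 0.13·59) = 1357/(1767/100) = 135700/1767 ≈ 76.797
S = 1000/(135700/1767) − 10 = 4100/1357 in ≈ 3.021 in
Ia = 0.2·(4100/1357) = 820/1357 in ≈ 0.604 in
P − Ia = 6.710 − 0.604 = 828547/135700 ≈ 6.106 in (> 0, runoff occurs)
Runoff Q = (P−Ia)²/(P−Ia+S) = (6.106)²/(6.106+3.021) = 686490131209/168070827900 ≈ 4.085 in

Q = 686490131209/168070827900 in ≈ 4.085 in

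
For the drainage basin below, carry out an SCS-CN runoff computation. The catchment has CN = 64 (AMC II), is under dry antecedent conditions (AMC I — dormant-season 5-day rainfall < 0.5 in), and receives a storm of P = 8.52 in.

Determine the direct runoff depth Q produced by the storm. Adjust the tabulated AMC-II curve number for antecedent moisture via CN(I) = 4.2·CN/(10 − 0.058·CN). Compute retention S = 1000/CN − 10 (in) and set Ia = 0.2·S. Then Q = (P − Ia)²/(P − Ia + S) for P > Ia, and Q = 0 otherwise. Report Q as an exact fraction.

CN(I) from CN(II)=64: (4.2·64)/(10 − 0.058·64) = 5600/131 ≈ 42.748
S = 1000/(5600/131) − 10 = 375/28 in ≈ 13.393 in
Ia = 0.2S: 0.2·13.393 = 2.679 in (exactly 75/28)
P − Ia = 8.520 − 2.679 = 4089/700 ≈ 5.841 in (> 0, runoff occurs)
Runoff Q = (P−Ia)²/(P−Ia+S) = (5.841)²/(5.841+13.393) = 1857769/1047200 ≈ 1.774 in

Q = 1857769/1047200 in ≈ 1.774 in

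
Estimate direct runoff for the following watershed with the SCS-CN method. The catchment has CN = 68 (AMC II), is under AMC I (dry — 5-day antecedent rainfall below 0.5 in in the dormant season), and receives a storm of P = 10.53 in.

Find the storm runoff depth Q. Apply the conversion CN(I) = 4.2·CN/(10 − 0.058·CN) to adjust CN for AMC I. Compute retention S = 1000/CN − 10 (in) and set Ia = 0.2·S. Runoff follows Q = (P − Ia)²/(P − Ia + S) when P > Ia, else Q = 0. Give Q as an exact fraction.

Adjust CN=68 to AMC I: 4.2·68/(10 − 0.058·68) → (1428/5) ÷ (757/125) = 35700/757 ≈ 47.160
Retention S: 1000/CN − 10 with CN=47.160 → S = 4000/357 ≈ 11.204 in
Ia = 0.2·(4000/357) = 800/357 in ≈ 2.241 in
Since P=10.530 > Ia=2.241: effective rainfall P−Ia = 295921/35700 in
Q: (295921/35700)² ÷ (695921/35700) = 87569238241/24844379700 in (≈ 3.525 in)

Q = 87569238241/24844379700 in ≈ 3.525 in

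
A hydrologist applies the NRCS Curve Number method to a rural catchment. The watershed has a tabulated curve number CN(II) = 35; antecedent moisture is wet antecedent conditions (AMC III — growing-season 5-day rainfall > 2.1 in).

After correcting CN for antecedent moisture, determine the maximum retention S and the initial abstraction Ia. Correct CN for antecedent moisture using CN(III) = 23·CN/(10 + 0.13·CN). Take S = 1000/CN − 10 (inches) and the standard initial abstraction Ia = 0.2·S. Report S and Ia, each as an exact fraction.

Wet (AMC III): CN(III) = 23·35/(10 + 0.13·35) = 805/(291/20) = 16100/291 ≈ 55.326
Max retention: S = 1000/(16100/291) − 10 = 1300/161 in (≈ 8.075 in)
Initial abstraction Ia = S/5 = (1300/161)/5 = 260/161 ≈ 1.615 in

S = 1300/161 in ≈ 8.075 in; Ia = 260/161 in ≈ 1.615 in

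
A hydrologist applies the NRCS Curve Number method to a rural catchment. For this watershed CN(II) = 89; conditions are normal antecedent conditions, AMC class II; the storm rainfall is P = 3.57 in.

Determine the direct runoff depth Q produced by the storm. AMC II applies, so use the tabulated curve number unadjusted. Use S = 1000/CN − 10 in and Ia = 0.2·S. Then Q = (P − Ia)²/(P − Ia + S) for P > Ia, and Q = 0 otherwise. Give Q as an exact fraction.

Average conditions: CN = 89 (no AMC adjustment).
Retention S: 1000/CN − 10 with CN=89.000 → S = 110/89 ≈ 1.236 in
Initial abstraction Ia = S/5 = (110/89)/5 = 22/89 ≈ 0.247 in
Since P=3.570 > Ia=0.247: effective rainfall P−Ia = 29573/8900 in
Q: (29573/8900)² ÷ (40573/8900) = 874562329/361099700 in (≈ 2.422 in)

Q = 874562329/361099700 in ≈ 2.422 in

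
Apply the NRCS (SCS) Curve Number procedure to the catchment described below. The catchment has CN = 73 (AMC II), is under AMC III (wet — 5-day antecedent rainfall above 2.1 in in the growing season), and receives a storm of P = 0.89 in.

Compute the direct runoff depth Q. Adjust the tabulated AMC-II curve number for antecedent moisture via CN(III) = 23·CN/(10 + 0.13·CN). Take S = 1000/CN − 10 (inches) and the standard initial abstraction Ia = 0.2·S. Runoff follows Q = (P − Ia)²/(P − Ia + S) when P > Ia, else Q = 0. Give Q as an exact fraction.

Q = 9107075761/61355864900 in ≈ 0.148 in

CN(III) from CN(II)=73: (23·73)/(10 + 0.13·73) = 167900/1949 ≈ 86.147
S = 1000/(167900/1949) − 10 = 2700/1679 in ≈ 1.608 in
Ia = 0.2S: 0.2·1.608 = 0.322 in (exactly 540/1679)
Excess rainfall: 0.890 − 0.322 = 0.568 in; P > Ia so Q > 0
Q: (95431/167900)² ÷ (365431/167900) = 9107075761/61355864900 in (≈ 0.148 in)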